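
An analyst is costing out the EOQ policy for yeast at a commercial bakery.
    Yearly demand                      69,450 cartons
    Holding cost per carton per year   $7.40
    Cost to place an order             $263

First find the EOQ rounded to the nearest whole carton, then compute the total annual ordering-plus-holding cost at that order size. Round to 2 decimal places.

$16,441.63

Optimal lot size Q* = (2 × 69,450 × $263 / $7.4)^½ ≈ 2,221.84 → Q = 2,222 cartons
Ordering: D/Q × S = 69,450/2,222 × $263 = $8,220.23
Holding:  Q/2 × H = 2,222/2 × $7.4 = $8,221.40
Total = $8,220.23 + $8,221.40 = $16,441.63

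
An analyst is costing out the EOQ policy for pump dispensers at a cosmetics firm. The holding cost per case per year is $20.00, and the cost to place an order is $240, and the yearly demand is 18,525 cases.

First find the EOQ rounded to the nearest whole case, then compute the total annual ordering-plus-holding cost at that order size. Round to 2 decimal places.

2DS/H = 2·18,525·240/20 = 444,600.00
EOQ = √444,600.00 ≈ 666.78 → Q = 667 cases
Orders/yr = 18,525/667 = 27.774; ordering cost = 27.774 × $240 = $6,665.67
Average inventory = 667/2 = 333.5; holding cost = 333.5 × $20 = $6,670.00
Total = $6,665.67 + $6,670.00 = $13,335.67

$13,335.67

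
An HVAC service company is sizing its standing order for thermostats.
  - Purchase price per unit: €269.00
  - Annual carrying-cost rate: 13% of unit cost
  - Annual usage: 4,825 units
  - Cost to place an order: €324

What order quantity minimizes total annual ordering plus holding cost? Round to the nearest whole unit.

299 units

Carrying cost H = €269 × 13% = €34.9700/unit/yr
Q* = √(2·D·S / H) = √(2·4,825·324 / 34.97) = √89,408.1 ≈ 299.01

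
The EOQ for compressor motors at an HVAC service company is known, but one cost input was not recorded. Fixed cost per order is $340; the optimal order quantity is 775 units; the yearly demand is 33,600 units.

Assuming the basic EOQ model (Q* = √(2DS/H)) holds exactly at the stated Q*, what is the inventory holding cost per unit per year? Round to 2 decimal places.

Since Q* = (2DS/H)^½, squaring gives Q*²·H = 2DS.
H = 2DS / Q² = 2 × 33,600 × 340 / 775² = 38.0404

$38.04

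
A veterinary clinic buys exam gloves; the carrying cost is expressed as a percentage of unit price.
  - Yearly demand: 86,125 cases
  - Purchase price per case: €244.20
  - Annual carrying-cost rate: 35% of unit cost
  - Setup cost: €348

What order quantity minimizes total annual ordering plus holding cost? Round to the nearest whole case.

837 cases

Holding cost per case per year: H = 35% × €244.2 = €85.4700
Q* = √(2·D·S / H) = √(2·86,125·348 / 85.47) = √701,333.8 ≈ 837.46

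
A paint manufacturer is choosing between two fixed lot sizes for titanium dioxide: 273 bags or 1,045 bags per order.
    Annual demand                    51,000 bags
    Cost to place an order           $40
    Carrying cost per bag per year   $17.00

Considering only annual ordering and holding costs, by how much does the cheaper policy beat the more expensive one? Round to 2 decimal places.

Annual cost at Q: ordering D·S/Q plus holding Q·H/2.
TC(273) = (51,000/273)×40 + (273/2)×17 = $9,793.03
TC(1,045) = (51,000/1,045)×40 + (1,045/2)×17 = $10,834.65
Lots of 273 are cheaper by $1,041.63.

$1,041.63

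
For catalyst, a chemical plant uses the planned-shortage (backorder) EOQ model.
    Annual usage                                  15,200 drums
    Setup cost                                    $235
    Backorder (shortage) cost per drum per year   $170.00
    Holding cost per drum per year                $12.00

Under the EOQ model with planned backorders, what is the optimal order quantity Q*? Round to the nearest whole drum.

798 drums

Basic EOQ = √(2·15,200·235/12) = 771.578
Backorder adjustment √((H+b)/b) = √((12+170)/170) = 1.0347
Q* = 771.578 × 1.0347 ≈ 798.35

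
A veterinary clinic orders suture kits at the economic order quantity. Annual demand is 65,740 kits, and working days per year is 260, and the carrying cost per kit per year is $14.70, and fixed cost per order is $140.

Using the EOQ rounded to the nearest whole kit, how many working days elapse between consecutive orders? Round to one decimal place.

4.4 days

Q* = √(2·D·S / H) = √(2·65,740·140 / 14.7) = √1,252,190.5 ≈ 1,119.01 → Q = 1,119 kits
Days between orders = 260 / (D/Q) = 260 / 58.749 ≈ 4.426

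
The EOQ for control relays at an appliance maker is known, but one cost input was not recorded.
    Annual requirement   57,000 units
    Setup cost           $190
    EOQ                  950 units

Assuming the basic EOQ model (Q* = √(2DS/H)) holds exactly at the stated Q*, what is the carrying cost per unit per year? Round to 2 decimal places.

From Q* = √(2DS/H) ⇒ Q*² = 2DS/H.
H = 2DS / Q² = 2 × 57,000 × 190 / 950² = 24.0000

$24.00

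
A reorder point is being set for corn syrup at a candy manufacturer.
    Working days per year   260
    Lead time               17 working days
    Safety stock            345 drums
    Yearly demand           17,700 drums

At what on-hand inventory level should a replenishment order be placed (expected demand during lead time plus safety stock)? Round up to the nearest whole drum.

1,503 drums

Daily demand d = 17,700 / 260 = 68.077 drums/day
Demand during lead time = 68.077 × 17 = 1,157.31
Reorder point = 1,157.31 + 345 = 1,502.31 → round up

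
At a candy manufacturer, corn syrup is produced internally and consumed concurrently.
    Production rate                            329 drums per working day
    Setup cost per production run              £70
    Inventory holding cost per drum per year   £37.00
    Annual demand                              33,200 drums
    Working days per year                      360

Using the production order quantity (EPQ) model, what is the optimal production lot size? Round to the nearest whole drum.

d = 33,200/360 = 92.2222 drums/day;  effective holding cost H(1 − d/p) = 37·(1 − 92.2222/329) = 26.62850
Q* = √(2DS / H_eff) = √(2·33,200·70 / 26.62850) ≈ 417.79

418 drums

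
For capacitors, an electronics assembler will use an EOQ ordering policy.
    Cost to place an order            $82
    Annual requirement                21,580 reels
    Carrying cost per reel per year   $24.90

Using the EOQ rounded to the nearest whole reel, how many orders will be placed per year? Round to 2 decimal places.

2DS/H = 2·21,580·82/24.9 = 142,133.33
EOQ = √142,133.33 ≈ 377.01 → Q = 377
Orders per year = D/Q = 21,580 / 377 = 57.241

57.24 orders per year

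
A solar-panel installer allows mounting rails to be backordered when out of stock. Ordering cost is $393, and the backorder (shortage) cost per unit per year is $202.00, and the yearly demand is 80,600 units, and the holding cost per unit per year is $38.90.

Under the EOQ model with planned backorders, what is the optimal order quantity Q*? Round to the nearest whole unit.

1,394 units

Q* = √(2DS/H) · √((H + b)/b)
   = √(2 × 80,600 × 393 / 38.9) · √((38.9 + 202) / 202)
   = 1,276.157 × 1.0921 ≈ 1,393.63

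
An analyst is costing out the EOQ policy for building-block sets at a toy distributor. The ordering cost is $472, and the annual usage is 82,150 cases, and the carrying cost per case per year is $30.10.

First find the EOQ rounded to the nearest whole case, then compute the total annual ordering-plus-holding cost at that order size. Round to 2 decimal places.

2DS/H = 2·82,150·472/30.1 = 2,576,398.67
EOQ = √2,576,398.67 ≈ 1,605.12 → Q = 1,605 cases
Ordering: D/Q × S = 82,150/1,605 × $472 = $24,158.75
Holding:  Q/2 × H = 1,605/2 × $30.1 = $24,155.25
Total = $24,158.75 + $24,155.25 = $48,314.00

$48,314.00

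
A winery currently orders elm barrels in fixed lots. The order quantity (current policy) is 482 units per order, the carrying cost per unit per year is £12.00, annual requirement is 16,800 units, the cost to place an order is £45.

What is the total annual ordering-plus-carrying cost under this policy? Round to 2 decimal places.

Ordering: D/Q × S = 16,800/482 × £45 = £1,568.46
Holding:  Q/2 × H = 482/2 × £12 = £2,892.00
Total = £1,568.46 + £2,892.00 = £4,460.46

£4,460.46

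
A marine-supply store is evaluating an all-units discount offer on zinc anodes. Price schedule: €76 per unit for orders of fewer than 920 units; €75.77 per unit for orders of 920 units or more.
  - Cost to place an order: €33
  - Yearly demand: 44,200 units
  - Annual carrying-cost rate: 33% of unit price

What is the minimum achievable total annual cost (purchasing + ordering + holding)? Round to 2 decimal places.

H₁ = 33%×€76 = €25.0800;  H₂ = 33%×€75.77 = €25.0041
EOQ₁ = √(2×44,200×33/25.0800) = 341.05  (< 920, feasible at tier 1)
EOQ₂ = √(2×44,200×33/25.0041) = 341.57  (< 920 → use Q = 920 at tier-2 price)
TC(tier 1 (EOQ₁), Q≈341.1) = €3,367,753.56
TC(tier 2, Q≈920.0) = €3,362,121.32
Minimum at tier 2: €3,362,121.32

€3,362,121.32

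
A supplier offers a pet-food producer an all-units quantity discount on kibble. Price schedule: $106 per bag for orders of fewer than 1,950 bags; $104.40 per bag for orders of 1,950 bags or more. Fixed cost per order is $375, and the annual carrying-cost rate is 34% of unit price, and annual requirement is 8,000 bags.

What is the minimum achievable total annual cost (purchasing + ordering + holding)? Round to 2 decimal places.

H₁ = 34%×$106 = $36.0400;  H₂ = 34%×$104.40 = $35.4960
EOQ₁ = √(2×8,000×375/36.0400) = 408.02  (< 1,950, feasible at tier 1)
EOQ₂ = √(2×8,000×375/35.4960) = 411.14  (< 1,950 → use Q = 1,950 at tier-2 price)
TC(tier 1 (EOQ₁), Q≈408.0) = $862,705.10
TC(tier 2, Q≈1,950.0) = $871,347.06
Minimum at tier 1 (EOQ₁): $862,705.10

$862,705.10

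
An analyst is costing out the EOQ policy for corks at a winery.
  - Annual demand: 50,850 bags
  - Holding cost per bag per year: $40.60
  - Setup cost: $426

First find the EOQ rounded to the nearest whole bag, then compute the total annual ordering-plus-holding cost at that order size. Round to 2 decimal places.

EOQ = √(2DS/H) = √(2 × 50,850 × 426 / 40.6)
    = √(1,067,098.52) ≈ 1,033.00 → Q = 1,033 bags
Orders/yr = 50,850/1,033 = 49.226; ordering cost = 49.226 × $426 = $20,970.09
Average inventory = 1,033/2 = 516.5; holding cost = 516.5 × $40.6 = $20,969.90
Total = $20,970.09 + $20,969.90 = $41,939.99

$41,939.99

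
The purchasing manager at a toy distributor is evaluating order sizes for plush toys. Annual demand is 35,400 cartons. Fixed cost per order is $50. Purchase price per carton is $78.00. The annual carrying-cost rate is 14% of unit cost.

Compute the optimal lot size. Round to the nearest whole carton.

Carrying cost H = $78 × 14% = $10.9200/carton/yr
Q* = √(2·D·S / H) = √(2·35,400·50 / 10.92) = √324,175.8 ≈ 569.36

569 cartons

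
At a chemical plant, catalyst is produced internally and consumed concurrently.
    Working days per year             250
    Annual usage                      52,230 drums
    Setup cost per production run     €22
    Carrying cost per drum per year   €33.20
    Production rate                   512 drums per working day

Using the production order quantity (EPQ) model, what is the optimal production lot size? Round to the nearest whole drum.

342 drums

Daily demand d = 52,230/250 = 208.920; p = 512; 1 − d/p = 0.59195
EPQ = √(2DS / (H(1 − d/p)))
    = √(2 × 52,230 × 22 / (33.2 × 0.59195)) ≈ 341.96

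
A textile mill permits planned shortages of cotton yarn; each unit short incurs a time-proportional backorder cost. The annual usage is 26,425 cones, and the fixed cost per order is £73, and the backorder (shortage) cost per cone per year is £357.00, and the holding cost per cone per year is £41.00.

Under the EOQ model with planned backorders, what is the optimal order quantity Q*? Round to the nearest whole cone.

324 cones

Basic EOQ = √(2·26,425·73/41) = 306.755
Backorder adjustment √((H+b)/b) = √((41+357)/357) = 1.0559
Q* = 306.755 × 1.0559 ≈ 323.89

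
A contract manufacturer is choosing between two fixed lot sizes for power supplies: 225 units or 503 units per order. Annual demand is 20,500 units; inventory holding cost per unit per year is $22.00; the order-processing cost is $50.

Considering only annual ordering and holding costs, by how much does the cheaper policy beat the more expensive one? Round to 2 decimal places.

For each Q, cost = (D/Q)·S + (Q/2)·H.
TC(225) = (20,500/225)×50 + (225/2)×22 = $7,030.56
TC(503) = (20,500/503)×50 + (503/2)×22 = $7,570.77
|ΔTC| = |$7,030.56 − $7,570.77| = $540.22

$540.22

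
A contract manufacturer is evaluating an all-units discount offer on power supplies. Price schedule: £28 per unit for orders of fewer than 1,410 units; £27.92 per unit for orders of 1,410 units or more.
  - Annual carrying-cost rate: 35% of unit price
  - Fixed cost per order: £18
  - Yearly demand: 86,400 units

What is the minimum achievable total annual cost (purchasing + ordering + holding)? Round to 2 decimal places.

£2,420,280.24

H₁ = 35%×£28 = £9.8000;  H₂ = 35%×£27.92 = £9.7720
EOQ₁ = √(2×86,400×18/9.8000) = 563.37  (< 1,410, feasible at tier 1)
EOQ₂ = √(2×86,400×18/9.7720) = 564.18  (< 1,410 → use Q = 1,410 at tier-2 price)
TC(tier 1 (EOQ₁), Q≈563.4) = £2,424,721.04
TC(tier 2, Q≈1,410.0) = £2,420,280.24
Minimum at tier 2: £2,420,280.24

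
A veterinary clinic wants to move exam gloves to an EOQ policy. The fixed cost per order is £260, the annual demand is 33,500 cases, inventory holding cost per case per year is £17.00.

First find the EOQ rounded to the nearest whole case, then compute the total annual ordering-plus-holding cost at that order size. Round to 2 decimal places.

£17,208.72

Optimal lot size Q* = (2 × 33,500 × £260 / £17)^½ ≈ 1,012.28 → Q = 1,012 cases
Ordering: D/Q × S = 33,500/1,012 × £260 = £8,606.72
Holding:  Q/2 × H = 1,012/2 × £17 = £8,602.00
Total = £8,606.72 + £8,602.00 = £17,208.72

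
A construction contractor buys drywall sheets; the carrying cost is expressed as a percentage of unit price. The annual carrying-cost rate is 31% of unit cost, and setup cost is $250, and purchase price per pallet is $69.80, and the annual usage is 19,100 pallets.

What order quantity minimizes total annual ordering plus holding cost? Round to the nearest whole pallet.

Holding cost per pallet per year: H = 31% × $69.8 = $21.6380
EOQ = √(2DS/H) = √(2 × 19,100 × 250 / 21.638)
    = √(441,353.17) ≈ 664.34

664 pallets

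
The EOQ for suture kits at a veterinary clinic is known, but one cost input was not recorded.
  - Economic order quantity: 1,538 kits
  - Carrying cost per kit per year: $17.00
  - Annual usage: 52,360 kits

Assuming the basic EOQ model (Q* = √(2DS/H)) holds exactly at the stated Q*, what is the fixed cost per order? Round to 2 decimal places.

$384.00

EOQ relation: Q² = 2DS/H, so rearrange for the unknown.
S = Q²H / (2D) = 1,538² × 17 / (2 × 52,360) = 384.0006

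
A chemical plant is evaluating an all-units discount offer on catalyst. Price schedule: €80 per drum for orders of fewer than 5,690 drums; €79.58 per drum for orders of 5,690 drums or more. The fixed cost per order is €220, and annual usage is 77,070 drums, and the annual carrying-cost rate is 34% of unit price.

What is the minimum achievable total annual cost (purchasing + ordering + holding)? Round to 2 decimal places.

€6,195,970.61

H₁ = 34%×€80 = €27.2000;  H₂ = 34%×€79.58 = €27.0572
EOQ₁ = √(2×77,070×220/27.2000) = 1,116.57  (< 5,690, feasible at tier 1)
EOQ₂ = √(2×77,070×220/27.0572) = 1,119.51  (< 5,690 → use Q = 5,690 at tier-2 price)
TC(tier 1 (EOQ₁), Q≈1,116.6) = €6,195,970.61
TC(tier 2, Q≈5,690.0) = €6,213,188.19
Minimum at tier 1 (EOQ₁): €6,195,970.61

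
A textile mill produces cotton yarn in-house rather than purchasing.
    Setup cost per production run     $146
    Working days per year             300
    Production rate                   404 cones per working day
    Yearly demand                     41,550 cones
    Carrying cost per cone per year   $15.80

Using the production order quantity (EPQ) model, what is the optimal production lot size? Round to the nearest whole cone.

1,081 cones

Daily demand d = 41,550/300 = 138.500; p = 404; 1 − d/p = 0.65718
EPQ = √(2DS / (H(1 − d/p)))
    = √(2 × 41,550 × 146 / (15.8 × 0.65718)) ≈ 1,080.95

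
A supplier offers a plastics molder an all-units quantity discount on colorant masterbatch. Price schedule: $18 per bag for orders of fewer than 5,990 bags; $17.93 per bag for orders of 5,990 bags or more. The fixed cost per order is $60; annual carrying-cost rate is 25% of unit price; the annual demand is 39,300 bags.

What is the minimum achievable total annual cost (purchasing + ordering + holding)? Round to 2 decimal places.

$712,006.73

H₁ = 25%×$18 = $4.5000;  H₂ = 25%×$17.93 = $4.4825
EOQ₁ = √(2×39,300×60/4.5000) = 1,023.72  (< 5,990, feasible at tier 1)
EOQ₂ = √(2×39,300×60/4.4825) = 1,025.72  (< 5,990 → use Q = 5,990 at tier-2 price)
TC(tier 1 (EOQ₁), Q≈1,023.7) = $712,006.73
TC(tier 2, Q≈5,990.0) = $718,467.74
Minimum at tier 1 (EOQ₁): $712,006.73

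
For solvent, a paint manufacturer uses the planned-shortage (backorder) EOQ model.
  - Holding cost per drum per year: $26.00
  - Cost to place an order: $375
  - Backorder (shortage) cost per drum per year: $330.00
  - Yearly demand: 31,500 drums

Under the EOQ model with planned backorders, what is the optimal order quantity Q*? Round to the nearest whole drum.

990 drums

Basic EOQ = √(2·31,500·375/26) = 953.233
Backorder adjustment √((H+b)/b) = √((26+330)/330) = 1.0386
Q* = 953.233 × 1.0386 ≈ 990.07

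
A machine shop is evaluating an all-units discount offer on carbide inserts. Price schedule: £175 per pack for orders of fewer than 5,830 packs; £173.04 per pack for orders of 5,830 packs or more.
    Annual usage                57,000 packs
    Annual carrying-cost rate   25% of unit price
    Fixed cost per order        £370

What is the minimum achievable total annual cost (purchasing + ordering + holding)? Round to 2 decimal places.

£9,993,000.40

H₁ = 25%×£175 = £43.7500;  H₂ = 25%×£173.04 = £43.2600
EOQ₁ = √(2×57,000×370/43.7500) = 981.89  (< 5,830, feasible at tier 1)
EOQ₂ = √(2×57,000×370/43.2600) = 987.44  (< 5,830 → use Q = 5,830 at tier-2 price)
TC(tier 1 (EOQ₁), Q≈981.9) = £10,017,957.83
TC(tier 2, Q≈5,830.0) = £9,993,000.40
Minimum at tier 2: £9,993,000.40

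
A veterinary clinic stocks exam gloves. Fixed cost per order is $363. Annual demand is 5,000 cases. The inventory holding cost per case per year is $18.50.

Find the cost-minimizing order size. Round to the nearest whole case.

Q* = √(2·D·S / H) = √(2·5,000·363 / 18.5) = √196,216.2 ≈ 442.96

443 cases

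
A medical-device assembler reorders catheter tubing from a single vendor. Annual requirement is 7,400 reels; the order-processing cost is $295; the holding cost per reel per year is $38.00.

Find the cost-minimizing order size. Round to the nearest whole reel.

339 reels

EOQ = √(2DS/H) = √(2 × 7,400 × 295 / 38)
    = √(114,894.74) ≈ 338.96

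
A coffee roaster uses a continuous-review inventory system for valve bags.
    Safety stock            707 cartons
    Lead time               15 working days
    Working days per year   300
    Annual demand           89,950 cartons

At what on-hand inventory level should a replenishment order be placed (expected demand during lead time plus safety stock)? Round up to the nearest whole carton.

Daily demand d = 89,950 / 300 = 299.833 cartons/day
Demand during lead time = 299.833 × 15 = 4,497.50
Reorder point = 4,497.50 + 707 = 5,204.50 → round up

5,205 cartons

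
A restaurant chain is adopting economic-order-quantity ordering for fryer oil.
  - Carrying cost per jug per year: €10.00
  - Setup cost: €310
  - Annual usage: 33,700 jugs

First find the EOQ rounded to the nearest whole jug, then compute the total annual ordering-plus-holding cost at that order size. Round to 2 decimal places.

€14,454.76

EOQ = √(2DS/H) = √(2 × 33,700 × 310 / 10)
    = √(2,089,400.00) ≈ 1,445.48 → Q = 1,445 jugs
Annual ordering cost = (D/Q)·S = (33,700/1,445) × 310 = €7,229.76
Annual holding cost  = (Q/2)·H = (1,445/2) × 10 = €7,225.00
Total = €7,229.76 + €7,225.00 = €14,454.76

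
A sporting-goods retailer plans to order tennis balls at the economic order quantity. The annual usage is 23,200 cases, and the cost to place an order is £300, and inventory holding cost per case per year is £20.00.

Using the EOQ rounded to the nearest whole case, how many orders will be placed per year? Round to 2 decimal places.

EOQ = √(2DS/H) = √(2 × 23,200 × 300 / 20)
    = √(696,000.00) ≈ 834.27 → Q = 834
Orders per year = D/Q = 23,200 / 834 = 27.818

27.82 orders per year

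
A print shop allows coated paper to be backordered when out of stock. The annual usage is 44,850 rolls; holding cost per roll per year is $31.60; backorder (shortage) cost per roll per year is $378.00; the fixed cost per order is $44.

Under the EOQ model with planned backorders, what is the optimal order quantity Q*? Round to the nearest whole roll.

Q* = √(2DS/H) · √((H + b)/b)
   = √(2 × 44,850 × 44 / 31.6) · √((31.6 + 378) / 378)
   = 353.410 × 1.0410 ≈ 367.89

368 rolls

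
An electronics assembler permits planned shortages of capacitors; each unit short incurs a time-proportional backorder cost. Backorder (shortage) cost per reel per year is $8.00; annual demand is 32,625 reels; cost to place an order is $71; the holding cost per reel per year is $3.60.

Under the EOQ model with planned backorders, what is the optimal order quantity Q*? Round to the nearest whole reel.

Q* = √(2DS/H) · √((H + b)/b)
   = √(2 × 32,625 × 71 / 3.6) · √((3.6 + 8) / 8)
   = 1,134.405 × 1.2042 ≈ 1,366.00

1,366 reels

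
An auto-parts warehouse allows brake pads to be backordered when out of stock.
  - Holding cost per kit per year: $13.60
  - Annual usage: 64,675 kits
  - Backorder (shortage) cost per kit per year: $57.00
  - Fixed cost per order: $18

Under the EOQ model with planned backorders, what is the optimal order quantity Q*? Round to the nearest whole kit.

Basic EOQ = √(2·64,675·18/13.6) = 413.761
Backorder adjustment √((H+b)/b) = √((13.6+57)/57) = 1.1129
Q* = 413.761 × 1.1129 ≈ 460.48

460 kits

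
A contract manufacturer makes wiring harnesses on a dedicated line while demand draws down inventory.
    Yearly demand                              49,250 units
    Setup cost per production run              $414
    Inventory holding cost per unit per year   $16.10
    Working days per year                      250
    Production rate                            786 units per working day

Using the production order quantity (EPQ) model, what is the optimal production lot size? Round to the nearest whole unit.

1,838 units

Daily demand d = 49,250/250 = 197.000; p = 786; 1 − d/p = 0.74936
EPQ = √(2DS / (H(1 − d/p)))
    = √(2 × 49,250 × 414 / (16.1 × 0.74936)) ≈ 1,838.48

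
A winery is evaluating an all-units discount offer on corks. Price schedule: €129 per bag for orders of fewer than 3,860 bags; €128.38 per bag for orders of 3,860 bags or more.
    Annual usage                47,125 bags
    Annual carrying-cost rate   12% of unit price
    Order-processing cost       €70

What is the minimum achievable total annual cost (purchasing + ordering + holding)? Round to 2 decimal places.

€6,080,494.91

H₁ = 12%×€129 = €15.4800;  H₂ = 12%×€128.38 = €15.4056
EOQ₁ = √(2×47,125×70/15.4800) = 652.84  (< 3,860, feasible at tier 1)
EOQ₂ = √(2×47,125×70/15.4056) = 654.41  (< 3,860 → use Q = 3,860 at tier-2 price)
TC(tier 1 (EOQ₁), Q≈652.8) = €6,089,230.90
TC(tier 2, Q≈3,860.0) = €6,080,494.91
Minimum at tier 2: €6,080,494.91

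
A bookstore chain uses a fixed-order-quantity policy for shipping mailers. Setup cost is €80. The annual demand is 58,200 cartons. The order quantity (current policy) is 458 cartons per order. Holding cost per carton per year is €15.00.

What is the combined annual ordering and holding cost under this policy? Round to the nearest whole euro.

Ordering: D/Q × S = 58,200/458 × €80 = €10,165.94
Holding:  Q/2 × H = 458/2 × €15 = €3,435.00
Total = €10,165.94 + €3,435.00 = €13,600.94

€13,601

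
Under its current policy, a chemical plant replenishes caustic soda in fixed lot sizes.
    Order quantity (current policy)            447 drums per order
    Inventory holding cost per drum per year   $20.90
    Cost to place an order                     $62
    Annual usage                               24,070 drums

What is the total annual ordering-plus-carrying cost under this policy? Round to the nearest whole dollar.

$8,010

Ordering: D/Q × S = 24,070/447 × $62 = $3,338.57
Holding:  Q/2 × H = 447/2 × $20.9 = $4,671.15
Total = $3,338.57 + $4,671.15 = $8,009.72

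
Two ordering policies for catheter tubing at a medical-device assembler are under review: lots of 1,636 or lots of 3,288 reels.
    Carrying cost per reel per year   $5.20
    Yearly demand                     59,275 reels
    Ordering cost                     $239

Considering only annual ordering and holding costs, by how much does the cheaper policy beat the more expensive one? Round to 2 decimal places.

$55.55

For each Q, cost = (D/Q)·S + (Q/2)·H.
TC(1,636) = (59,275/1,636)×239 + (1,636/2)×5.2 = $12,912.97
TC(3,288) = (59,275/3,288)×239 + (3,288/2)×5.2 = $12,857.41
Lots of 3,288 are cheaper by $55.55.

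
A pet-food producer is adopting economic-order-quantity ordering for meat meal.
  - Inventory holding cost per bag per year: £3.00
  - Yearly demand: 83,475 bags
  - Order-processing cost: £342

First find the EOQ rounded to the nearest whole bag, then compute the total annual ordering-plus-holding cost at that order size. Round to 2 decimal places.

£13,087.81

Optimal lot size Q* = (2 × 83,475 × £342 / £3)^½ ≈ 4,362.60 → Q = 4,363 bags
Ordering: D/Q × S = 83,475/4,363 × £342 = £6,543.31
Holding:  Q/2 × H = 4,363/2 × £3 = £6,544.50
Total = £6,543.31 + £6,544.50 = £13,087.81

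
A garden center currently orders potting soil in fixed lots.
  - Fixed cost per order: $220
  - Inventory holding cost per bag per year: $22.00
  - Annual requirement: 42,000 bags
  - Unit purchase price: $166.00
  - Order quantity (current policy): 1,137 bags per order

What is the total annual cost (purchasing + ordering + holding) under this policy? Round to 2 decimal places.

$6,992,633.65

Annual ordering cost = (D/Q)·S = (42,000/1,137) × 220 = $8,126.65
Annual holding cost  = (Q/2)·H = (1,137/2) × 22 = $12,507.00
Purchase cost = D·C = 42,000 × 166 = $6,972,000.00
Total = $8,126.65 + $12,507.00 + $6,972,000.00 = $6,992,633.65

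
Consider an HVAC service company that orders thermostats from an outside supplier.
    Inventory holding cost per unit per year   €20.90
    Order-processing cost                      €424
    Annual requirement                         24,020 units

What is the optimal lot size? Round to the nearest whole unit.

Optimal lot size Q* = (2 × 24,020 × €424 / €20.9)^½ ≈ 987.21

987 units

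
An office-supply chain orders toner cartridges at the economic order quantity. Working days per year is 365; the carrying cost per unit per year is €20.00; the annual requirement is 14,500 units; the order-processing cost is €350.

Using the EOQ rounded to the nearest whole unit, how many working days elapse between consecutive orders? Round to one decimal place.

17.9 days

Q* = √(2·D·S / H) = √(2·14,500·350 / 20) = √507,500.0 ≈ 712.39 → Q = 712 units
T = Q/D × 365 days = 712/14,500 × 365 = 17.923 days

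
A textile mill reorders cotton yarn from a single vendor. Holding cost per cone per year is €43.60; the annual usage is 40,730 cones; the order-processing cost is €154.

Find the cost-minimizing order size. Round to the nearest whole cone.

536 cones

2DS/H = 2·40,730·154/43.6 = 287,725.69
EOQ = √287,725.69 ≈ 536.40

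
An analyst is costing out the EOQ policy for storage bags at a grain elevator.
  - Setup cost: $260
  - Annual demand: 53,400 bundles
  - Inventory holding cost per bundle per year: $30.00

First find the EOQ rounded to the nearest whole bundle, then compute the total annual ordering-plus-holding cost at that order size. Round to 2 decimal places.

EOQ = √(2DS/H) = √(2 × 53,400 × 260 / 30)
    = √(925,600.00) ≈ 962.08 → Q = 962 bundles
Orders/yr = 53,400/962 = 55.509; ordering cost = 55.509 × $260 = $14,432.43
Average inventory = 962/2 = 481; holding cost = 481 × $30 = $14,430.00
Total = $14,432.43 + $14,430.00 = $28,862.43

$28,862.43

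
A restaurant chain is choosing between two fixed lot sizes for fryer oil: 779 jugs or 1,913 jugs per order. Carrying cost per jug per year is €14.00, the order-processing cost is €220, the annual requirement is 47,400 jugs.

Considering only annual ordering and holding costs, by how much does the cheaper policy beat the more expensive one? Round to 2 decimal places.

€2.73

TC(Q) = (D/Q)S + (Q/2)H
TC(779) = (47,400/779)×220 + (779/2)×14 = €18,839.39
TC(1,913) = (47,400/1,913)×220 + (1,913/2)×14 = €18,842.12
Lots of 779 are cheaper by €2.73.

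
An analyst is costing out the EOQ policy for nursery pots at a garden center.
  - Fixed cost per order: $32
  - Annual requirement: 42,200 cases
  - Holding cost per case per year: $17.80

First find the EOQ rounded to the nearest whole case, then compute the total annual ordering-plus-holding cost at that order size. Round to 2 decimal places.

Optimal lot size Q* = (2 × 42,200 × $32 / $17.8)^½ ≈ 389.53 → Q = 390 cases
Ordering: D/Q × S = 42,200/390 × $32 = $3,462.56
Holding:  Q/2 × H = 390/2 × $17.8 = $3,471.00
Total = $3,462.56 + $3,471.00 = $6,933.56

$6,933.56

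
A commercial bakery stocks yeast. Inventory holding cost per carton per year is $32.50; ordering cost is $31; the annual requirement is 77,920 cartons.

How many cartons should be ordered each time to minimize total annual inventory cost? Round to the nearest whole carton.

386 cartons

2DS/H = 2·77,920·31/32.5 = 148,647.38
EOQ = √148,647.38 ≈ 385.55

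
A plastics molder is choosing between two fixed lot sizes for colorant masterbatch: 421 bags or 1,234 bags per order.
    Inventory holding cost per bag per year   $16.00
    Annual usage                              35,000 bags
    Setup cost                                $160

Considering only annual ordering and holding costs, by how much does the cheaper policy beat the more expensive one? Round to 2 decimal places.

$2,259.58

TC(Q) = (D/Q)S + (Q/2)H
TC(421) = (35,000/421)×160 + (421/2)×16 = $16,669.66
TC(1,234) = (35,000/1,234)×160 + (1,234/2)×16 = $14,410.09
Cheaper: Q = 1,234.  Difference = $2,259.58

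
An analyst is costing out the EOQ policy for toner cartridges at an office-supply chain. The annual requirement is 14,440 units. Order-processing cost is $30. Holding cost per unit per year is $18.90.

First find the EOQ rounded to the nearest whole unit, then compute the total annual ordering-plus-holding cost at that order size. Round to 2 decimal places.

2DS/H = 2·14,440·30/18.9 = 45,841.27
EOQ = √45,841.27 ≈ 214.11 → Q = 214 units
Annual ordering cost = (D/Q)·S = (14,440/214) × 30 = $2,024.30
Annual holding cost  = (Q/2)·H = (214/2) × 18.9 = $2,022.30
Total = $2,024.30 + $2,022.30 = $4,046.60

$4,046.60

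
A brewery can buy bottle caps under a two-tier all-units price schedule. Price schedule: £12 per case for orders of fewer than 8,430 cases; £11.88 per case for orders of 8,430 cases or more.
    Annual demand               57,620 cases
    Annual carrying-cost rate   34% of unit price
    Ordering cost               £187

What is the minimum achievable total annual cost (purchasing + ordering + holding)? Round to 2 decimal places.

£700,816.75

H₁ = 34%×£12 = £4.0800;  H₂ = 34%×£11.88 = £4.0392
EOQ₁ = √(2×57,620×187/4.0800) = 2,298.22  (< 8,430, feasible at tier 1)
EOQ₂ = √(2×57,620×187/4.0392) = 2,309.80  (< 8,430 → use Q = 8,430 at tier-2 price)
TC(tier 1 (EOQ₁), Q≈2,298.2) = £700,816.75
TC(tier 2, Q≈8,430.0) = £702,828.99
Minimum at tier 1 (EOQ₁): £700,816.75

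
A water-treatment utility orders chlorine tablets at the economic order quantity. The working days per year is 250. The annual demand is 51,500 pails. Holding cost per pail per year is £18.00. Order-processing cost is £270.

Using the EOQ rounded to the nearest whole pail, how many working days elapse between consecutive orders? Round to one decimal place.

2DS/H = 2·51,500·270/18 = 1,545,000.00
EOQ = √1,545,000.00 ≈ 1,242.98 → Q = 1,243 pails
Days between orders = 250 / (D/Q) = 250 / 41.432 ≈ 6.034

6.0 days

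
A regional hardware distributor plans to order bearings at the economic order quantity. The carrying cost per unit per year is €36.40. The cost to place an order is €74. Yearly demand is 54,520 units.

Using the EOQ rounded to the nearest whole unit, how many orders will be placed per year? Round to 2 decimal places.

Optimal lot size Q* = (2 × 54,520 × €74 / €36.4)^½ ≈ 470.82 → Q = 471
N = D/Q = 54,520/471 ≈ 115.754 orders/yr

115.75 orders per year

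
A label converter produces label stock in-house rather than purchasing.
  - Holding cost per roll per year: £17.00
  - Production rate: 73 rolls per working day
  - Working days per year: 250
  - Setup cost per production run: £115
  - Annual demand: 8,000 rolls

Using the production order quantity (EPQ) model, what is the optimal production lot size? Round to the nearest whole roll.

439 rolls

Daily demand d = 8,000/250 = 32.000; p = 73; 1 − d/p = 0.56164
EPQ = √(2DS / (H(1 − d/p)))
    = √(2 × 8,000 × 115 / (17 × 0.56164)) ≈ 438.99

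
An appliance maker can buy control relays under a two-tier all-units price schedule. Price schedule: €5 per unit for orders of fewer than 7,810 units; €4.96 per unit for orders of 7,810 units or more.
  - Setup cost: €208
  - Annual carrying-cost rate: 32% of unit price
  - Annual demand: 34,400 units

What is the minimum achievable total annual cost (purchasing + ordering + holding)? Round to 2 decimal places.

H₁ = 32%×€5 = €1.6000;  H₂ = 32%×€4.96 = €1.5872
EOQ₁ = √(2×34,400×208/1.6000) = 2,990.65  (< 7,810, feasible at tier 1)
EOQ₂ = √(2×34,400×208/1.5872) = 3,002.69  (< 7,810 → use Q = 7,810 at tier-2 price)
TC(tier 1 (EOQ₁), Q≈2,990.7) = €176,785.04
TC(tier 2, Q≈7,810.0) = €177,738.17
Minimum at tier 1 (EOQ₁): €176,785.04

€176,785.04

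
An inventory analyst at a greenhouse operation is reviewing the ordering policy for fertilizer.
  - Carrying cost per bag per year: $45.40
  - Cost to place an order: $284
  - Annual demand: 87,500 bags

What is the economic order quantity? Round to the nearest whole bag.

1,046 bags

2DS/H = 2·87,500·284/45.4 = 1,094,713.66
EOQ = √1,094,713.66 ≈ 1,046.29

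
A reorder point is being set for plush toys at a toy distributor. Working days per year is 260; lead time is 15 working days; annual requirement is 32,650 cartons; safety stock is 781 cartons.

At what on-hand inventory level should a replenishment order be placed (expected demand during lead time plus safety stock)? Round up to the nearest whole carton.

Daily demand d = 32,650 / 260 = 125.577 cartons/day
Demand during lead time = 125.577 × 15 = 1,883.65
Reorder point = 1,883.65 + 781 = 2,664.65 → round up

2,665 cartons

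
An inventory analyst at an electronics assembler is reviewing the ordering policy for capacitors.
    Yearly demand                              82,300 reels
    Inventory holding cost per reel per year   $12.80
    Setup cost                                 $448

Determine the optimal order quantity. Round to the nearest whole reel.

2,400 reels

Q* = √(2·D·S / H) = √(2·82,300·448 / 12.8) = √5,761,000.0 ≈ 2,400.21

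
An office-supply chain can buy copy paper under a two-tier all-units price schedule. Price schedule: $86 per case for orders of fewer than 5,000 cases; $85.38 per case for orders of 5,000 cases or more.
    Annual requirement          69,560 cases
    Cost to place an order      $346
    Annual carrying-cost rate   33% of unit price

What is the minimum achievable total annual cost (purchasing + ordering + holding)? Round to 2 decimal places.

H₁ = 33%×$86 = $28.3800;  H₂ = 33%×$85.38 = $28.1754
EOQ₁ = √(2×69,560×346/28.3800) = 1,302.35  (< 5,000, feasible at tier 1)
EOQ₂ = √(2×69,560×346/28.1754) = 1,307.07  (< 5,000 → use Q = 5,000 at tier-2 price)
TC(tier 1 (EOQ₁), Q≈1,302.3) = $6,019,120.60
TC(tier 2, Q≈5,000.0) = $6,014,284.85
Minimum at tier 2: $6,014,284.85

$6,014,284.85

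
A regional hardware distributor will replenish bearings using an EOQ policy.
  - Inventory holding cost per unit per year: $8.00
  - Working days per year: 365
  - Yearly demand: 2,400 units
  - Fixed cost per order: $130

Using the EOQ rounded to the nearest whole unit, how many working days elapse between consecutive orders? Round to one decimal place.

2DS/H = 2·2,400·130/8 = 78,000.00
EOQ = √78,000.00 ≈ 279.28 → Q = 279 units
Cycle time = (working days × Q)/D = (365 × 279) / 2,400 = 42.431 days

42.4 days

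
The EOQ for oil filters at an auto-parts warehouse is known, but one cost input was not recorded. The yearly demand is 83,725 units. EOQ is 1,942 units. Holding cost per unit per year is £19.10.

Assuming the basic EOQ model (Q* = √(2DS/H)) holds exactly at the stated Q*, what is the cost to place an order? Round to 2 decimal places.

EOQ relation: Q² = 2DS/H, so rearrange for the unknown.
S = Q²H / (2D) = 1,942² × 19.1 / (2 × 83,725) = 430.1765

£430.18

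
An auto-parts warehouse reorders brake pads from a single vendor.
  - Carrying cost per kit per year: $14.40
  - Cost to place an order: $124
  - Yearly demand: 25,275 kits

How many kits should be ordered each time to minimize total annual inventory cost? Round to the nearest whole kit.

660 kits

EOQ = √(2DS/H) = √(2 × 25,275 × 124 / 14.4)
    = √(435,291.67) ≈ 659.77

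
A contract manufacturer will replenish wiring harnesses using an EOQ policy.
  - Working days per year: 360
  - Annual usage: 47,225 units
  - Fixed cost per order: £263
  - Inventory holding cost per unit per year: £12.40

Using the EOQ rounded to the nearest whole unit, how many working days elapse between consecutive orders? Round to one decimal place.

10.8 days

Optimal lot size Q* = (2 × 47,225 × £263 / £12.4)^½ ≈ 1,415.36 → Q = 1,415 units
Cycle time = (working days × Q)/D = (360 × 1,415) / 47,225 = 10.787 days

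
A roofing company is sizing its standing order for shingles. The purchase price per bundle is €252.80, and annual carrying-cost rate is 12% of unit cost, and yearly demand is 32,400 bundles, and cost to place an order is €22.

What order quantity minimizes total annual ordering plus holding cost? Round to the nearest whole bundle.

Carrying cost H = €252.8 × 12% = €30.3360/bundle/yr
EOQ = √(2DS/H) = √(2 × 32,400 × 22 / 30.336)
    = √(46,993.67) ≈ 216.78

217 bundles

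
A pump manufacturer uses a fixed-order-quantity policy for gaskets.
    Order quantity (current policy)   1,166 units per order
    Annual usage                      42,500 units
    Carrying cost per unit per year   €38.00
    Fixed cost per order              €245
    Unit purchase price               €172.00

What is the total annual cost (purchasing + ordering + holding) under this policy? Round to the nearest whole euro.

€7,341,084

Annual ordering cost = (D/Q)·S = (42,500/1,166) × 245 = €8,930.10
Annual holding cost  = (Q/2)·H = (1,166/2) × 38 = €22,154.00
Purchase cost = D·C = 42,500 × 172 = €7,310,000.00
Total = €8,930.10 + €22,154.00 + €7,310,000.00 = €7,341,084.10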